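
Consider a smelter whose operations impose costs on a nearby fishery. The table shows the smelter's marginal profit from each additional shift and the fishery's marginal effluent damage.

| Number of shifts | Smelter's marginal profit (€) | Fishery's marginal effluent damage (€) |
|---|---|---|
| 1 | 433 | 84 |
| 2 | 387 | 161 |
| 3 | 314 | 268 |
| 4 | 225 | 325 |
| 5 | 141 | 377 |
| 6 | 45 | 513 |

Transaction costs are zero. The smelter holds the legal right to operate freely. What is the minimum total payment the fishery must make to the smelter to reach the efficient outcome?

€411

Left alone the smelter would choose level 6 (marginal profit stays positive).
Efficient level: k* = 3 (marginal profit ≥ marginal effluent damage through 3).
The fishery must at least cover the smelter's forgone profit from cutting 6→3: 225 + 141 + 45 = 411.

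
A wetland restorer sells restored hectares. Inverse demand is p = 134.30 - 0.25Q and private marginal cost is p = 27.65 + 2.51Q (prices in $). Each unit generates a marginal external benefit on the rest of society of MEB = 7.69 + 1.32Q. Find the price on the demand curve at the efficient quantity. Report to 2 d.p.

Social marginal cost = private MC − MEB = 19.96 + 1.19Q.
Set SMC = demand: 19.96 + 1.19Q = 134.30 - 0.25Q → Q* = 79.4028.
Consumer price on the demand curve at Q*: 134.30 − 0.25×79.4028 = 114.4493.

P = $114.45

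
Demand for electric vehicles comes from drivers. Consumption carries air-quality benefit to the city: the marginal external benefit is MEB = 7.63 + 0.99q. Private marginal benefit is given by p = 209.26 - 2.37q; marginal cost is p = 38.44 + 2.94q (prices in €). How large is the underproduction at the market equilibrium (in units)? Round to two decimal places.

9.14 units

Market equilibrium (private): 38.44 + 2.94q = 209.26 - 2.37q → q_m = 32.1695.
Social marginal benefit = demand + MEB = 216.89 - 1.38q.
Set SMB = MC: 216.89 - 1.38q = 38.44 + 2.94q → q* = 41.3079.
Gap = |32.1695 − 41.3079| = 9.1384.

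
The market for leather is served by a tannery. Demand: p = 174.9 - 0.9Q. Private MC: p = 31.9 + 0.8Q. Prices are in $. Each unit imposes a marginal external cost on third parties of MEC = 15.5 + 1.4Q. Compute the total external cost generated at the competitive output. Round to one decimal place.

$6256.9

Market equilibrium (private): 31.9 + 0.8Q = 174.9 - 0.9Q → Q_m = 84.1176.
Total external cost = ∫₀^{Q_m} (15.5 + 1.4Q) dQ = 15.5×84.1176 + ½×1.4×84.1176² = 6256.8622.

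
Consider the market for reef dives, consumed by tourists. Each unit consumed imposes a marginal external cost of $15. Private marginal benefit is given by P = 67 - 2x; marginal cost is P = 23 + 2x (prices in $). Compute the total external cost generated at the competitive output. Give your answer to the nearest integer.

Market equilibrium (private): 23 + 2x = 67 - 2x → x_m = 11.0000.
Total external cost = MEC × x_m = 15 × 11.0000 = 165.0000.

$165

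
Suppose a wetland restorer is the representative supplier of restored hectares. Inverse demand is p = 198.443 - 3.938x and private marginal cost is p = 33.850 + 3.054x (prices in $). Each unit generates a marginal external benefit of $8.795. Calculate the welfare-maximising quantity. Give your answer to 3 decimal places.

Social marginal cost = private MC − MEB = 25.055 + 3.054x.
Set SMC = demand: 25.055 + 3.054x = 198.443 - 3.938x → x* = 24.7981.

x* = 24.798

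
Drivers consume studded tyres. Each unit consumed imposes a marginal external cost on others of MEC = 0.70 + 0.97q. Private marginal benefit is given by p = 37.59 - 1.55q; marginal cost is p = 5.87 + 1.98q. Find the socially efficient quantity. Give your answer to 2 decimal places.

Social marginal benefit = demand − MEC = 36.89 - 2.52q.
Set SMB = MC: 36.89 - 2.52q = 5.87 + 1.98q → q* = 6.8933.

q* = 6.89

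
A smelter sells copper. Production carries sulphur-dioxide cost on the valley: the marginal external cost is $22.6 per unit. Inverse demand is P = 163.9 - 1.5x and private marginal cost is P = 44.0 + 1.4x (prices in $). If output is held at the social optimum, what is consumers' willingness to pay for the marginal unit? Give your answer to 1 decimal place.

Social marginal cost = private MC + MEC = 66.6 + 1.4x.
Set SMC = demand: 66.6 + 1.4x = 163.9 - 1.5x → x* = 33.5517.
Consumer price on the demand curve at x*: 163.9 − 1.5×33.5517 = 113.5725.

P = $113.6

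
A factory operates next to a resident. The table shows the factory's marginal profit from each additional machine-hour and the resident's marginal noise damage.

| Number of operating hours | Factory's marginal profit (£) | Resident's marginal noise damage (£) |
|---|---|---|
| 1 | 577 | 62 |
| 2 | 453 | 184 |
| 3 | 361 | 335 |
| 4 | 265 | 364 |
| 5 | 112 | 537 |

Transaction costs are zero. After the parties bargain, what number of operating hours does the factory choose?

3

Bargaining reaches the level where marginal profit last exceeds marginal noise damage.
That holds through level 3 (361 ≥ 335) but not at 4 (265 < 364).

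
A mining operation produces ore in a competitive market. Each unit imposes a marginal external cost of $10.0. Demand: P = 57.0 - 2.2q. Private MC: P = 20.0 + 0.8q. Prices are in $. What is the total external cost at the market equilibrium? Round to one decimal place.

Market equilibrium (private): 20.0 + 0.8q = 57.0 - 2.2q → q_m = 12.3333.
Total external cost = MEC × q_m = 10.0 × 12.3333 = 123.3330.

$123.3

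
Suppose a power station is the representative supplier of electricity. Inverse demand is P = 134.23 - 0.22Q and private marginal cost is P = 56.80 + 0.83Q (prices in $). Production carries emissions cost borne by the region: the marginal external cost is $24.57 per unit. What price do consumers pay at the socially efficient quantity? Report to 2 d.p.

P = $123.15

Social marginal cost = private MC + MEC = 81.37 + 0.83Q.
Set SMC = demand: 81.37 + 0.83Q = 134.23 - 0.22Q → Q* = 50.3429.
Consumer price on the demand curve at Q*: 134.23 − 0.22×50.3429 = 123.1546.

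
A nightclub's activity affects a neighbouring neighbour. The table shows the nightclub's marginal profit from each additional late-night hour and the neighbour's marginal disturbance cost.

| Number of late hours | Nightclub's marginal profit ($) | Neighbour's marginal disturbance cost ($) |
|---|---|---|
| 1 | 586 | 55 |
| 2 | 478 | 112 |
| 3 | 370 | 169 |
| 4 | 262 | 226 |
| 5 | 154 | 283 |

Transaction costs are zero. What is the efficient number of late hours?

4

Bargaining reaches the level where marginal profit last exceeds marginal disturbance cost.
That holds through level 4 (262 ≥ 226) but not at 5 (154 < 283).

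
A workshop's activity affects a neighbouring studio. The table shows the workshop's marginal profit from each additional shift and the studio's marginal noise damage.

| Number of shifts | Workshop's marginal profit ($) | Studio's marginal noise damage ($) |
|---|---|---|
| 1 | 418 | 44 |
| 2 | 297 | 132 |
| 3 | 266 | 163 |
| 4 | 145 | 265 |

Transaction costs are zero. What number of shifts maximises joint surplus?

3

Bargaining reaches the level where marginal profit last exceeds marginal noise damage.
That holds through level 3 (266 ≥ 163) but not at 4 (145 < 265).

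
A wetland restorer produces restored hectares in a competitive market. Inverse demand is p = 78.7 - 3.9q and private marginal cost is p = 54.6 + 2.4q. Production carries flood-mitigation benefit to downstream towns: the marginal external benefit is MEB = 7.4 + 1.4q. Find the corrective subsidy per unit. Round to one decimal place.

subsidy = 16.4 per unit

Social marginal cost = private MC − MEB = 47.2 + q.
Set SMC = demand: 47.2 + q = 78.7 - 3.9q → q* = 6.4286.
The Pigouvian subsidy equals MEB at q*: 7.4 + 1.4×6.4286 = 16.4000.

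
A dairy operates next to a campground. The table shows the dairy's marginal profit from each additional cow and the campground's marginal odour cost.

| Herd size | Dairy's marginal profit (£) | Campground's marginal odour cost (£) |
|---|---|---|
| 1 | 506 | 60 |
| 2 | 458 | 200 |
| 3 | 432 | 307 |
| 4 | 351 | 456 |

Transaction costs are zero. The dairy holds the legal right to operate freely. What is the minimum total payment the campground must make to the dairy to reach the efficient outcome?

Left alone the dairy would choose level 4 (marginal profit stays positive).
Efficient level: k* = 3 (marginal profit ≥ marginal odour cost through 3).
The campground must at least cover the dairy's forgone profit from cutting 4→3: 351 = 351.

£351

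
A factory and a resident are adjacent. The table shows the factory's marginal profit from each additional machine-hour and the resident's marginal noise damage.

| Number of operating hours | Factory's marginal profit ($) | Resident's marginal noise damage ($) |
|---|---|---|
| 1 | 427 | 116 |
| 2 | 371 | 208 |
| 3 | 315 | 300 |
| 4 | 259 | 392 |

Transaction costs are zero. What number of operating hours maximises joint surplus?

3

Bargaining reaches the level where marginal profit last exceeds marginal noise damage.
That holds through level 3 (315 ≥ 300) but not at 4 (259 < 392).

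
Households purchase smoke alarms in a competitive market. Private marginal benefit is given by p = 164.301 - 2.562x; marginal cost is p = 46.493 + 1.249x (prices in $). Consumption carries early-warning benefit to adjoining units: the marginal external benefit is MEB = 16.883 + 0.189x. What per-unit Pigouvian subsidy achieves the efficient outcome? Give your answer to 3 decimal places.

Social marginal benefit = demand + MEB = 181.184 - 2.373x.
Set SMB = MC: 181.184 - 2.373x = 46.493 + 1.249x → x* = 37.1869.
The Pigouvian subsidy equals MEB at x*: 16.883 + 0.189×37.1869 = 23.9113.

subsidy = $23.911 per unit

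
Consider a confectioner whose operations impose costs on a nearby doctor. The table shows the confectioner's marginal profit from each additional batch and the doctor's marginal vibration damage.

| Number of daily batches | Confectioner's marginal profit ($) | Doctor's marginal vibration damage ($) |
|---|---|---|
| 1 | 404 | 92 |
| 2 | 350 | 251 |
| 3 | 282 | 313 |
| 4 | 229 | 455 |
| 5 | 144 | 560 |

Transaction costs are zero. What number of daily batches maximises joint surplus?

Bargaining reaches the level where marginal profit last exceeds marginal vibration damage.
That holds through level 2 (350 ≥ 251) but not at 3 (282 < 313).

2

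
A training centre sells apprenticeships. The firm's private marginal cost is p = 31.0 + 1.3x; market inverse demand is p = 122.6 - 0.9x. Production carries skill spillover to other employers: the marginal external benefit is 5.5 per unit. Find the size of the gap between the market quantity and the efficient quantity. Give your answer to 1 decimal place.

Market equilibrium (private): 31.0 + 1.3x = 122.6 - 0.9x → x_m = 41.6364.
Social marginal cost = private MC − MEB = 25.5 + 1.3x.
Set SMC = demand: 25.5 + 1.3x = 122.6 - 0.9x → x* = 44.1364.
Gap = |41.6364 − 44.1364| = 2.5000.

2.5 units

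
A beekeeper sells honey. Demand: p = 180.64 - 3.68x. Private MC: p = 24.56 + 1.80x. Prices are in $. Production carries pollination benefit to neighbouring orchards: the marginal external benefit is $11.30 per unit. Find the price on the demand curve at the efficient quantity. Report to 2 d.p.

P = $68.24

Social marginal cost = private MC − MEB = 13.26 + 1.80x.
Set SMC = demand: 13.26 + 1.80x = 180.64 - 3.68x → x* = 30.5438.
Consumer price on the demand curve at x*: 180.64 − 3.68×30.5438 = 68.2388.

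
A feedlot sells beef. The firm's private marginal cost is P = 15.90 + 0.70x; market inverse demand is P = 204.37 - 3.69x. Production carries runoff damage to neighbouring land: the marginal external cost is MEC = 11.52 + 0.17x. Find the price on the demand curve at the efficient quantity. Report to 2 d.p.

Social marginal cost = private MC + MEC = 27.42 + 0.87x.
Set SMC = demand: 27.42 + 0.87x = 204.37 - 3.69x → x* = 38.8048.
Consumer price on the demand curve at x*: 204.37 − 3.69×38.8048 = 61.1803.

P = 61.18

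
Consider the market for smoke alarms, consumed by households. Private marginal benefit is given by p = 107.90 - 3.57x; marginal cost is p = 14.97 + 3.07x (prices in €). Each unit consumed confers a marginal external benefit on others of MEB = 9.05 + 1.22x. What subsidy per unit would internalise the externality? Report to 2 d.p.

Social marginal benefit = demand + MEB = 116.95 - 2.35x.
Set SMB = MC: 116.95 - 2.35x = 14.97 + 3.07x → x* = 18.8155.
The Pigouvian subsidy equals MEB at x*: 9.05 + 1.22×18.8155 = 32.0049.

subsidy = €32.00 per unit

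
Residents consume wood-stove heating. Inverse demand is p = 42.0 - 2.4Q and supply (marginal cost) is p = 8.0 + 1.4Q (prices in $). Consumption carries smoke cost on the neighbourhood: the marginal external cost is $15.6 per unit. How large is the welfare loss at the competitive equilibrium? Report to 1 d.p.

Market equilibrium (private): 8.0 + 1.4Q = 42.0 - 2.4Q → Q_m = 8.9474.
Social marginal benefit = demand − MEC = 26.4 - 2.4Q.
Set SMB = MC: 26.4 - 2.4Q = 8.0 + 1.4Q → Q* = 4.8421.
Height of the DWL triangle at Q_m is MC(Q_m) − SMB(Q_m) = MEC(Q_m) = 15.6000.
DWL = ½ × 4.1053 × 15.6000 = 32.0213.

DWL = $32.0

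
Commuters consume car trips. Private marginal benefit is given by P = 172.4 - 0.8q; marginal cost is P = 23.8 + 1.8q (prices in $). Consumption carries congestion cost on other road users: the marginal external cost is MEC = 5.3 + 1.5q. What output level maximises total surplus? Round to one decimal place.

q* = 35.0

Social marginal benefit = demand − MEC = 167.1 - 2.3q.
Set SMB = MC: 167.1 - 2.3q = 23.8 + 1.8q → q* = 34.9512.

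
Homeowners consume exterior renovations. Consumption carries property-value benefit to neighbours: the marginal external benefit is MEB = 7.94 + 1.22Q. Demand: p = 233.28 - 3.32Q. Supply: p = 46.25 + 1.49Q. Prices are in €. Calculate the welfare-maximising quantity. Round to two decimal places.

Social marginal benefit = demand + MEB = 241.22 - 2.10Q.
Set SMB = MC: 241.22 - 2.10Q = 46.25 + 1.49Q → Q* = 54.3092.

Q* = 54.31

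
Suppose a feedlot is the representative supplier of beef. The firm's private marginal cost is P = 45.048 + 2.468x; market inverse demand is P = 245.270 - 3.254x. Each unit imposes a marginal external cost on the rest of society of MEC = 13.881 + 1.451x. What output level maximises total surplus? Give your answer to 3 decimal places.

x* = 25.978

Social marginal cost = private MC + MEC = 58.929 + 3.919x.
Set SMC = demand: 58.929 + 3.919x = 245.270 - 3.254x → x* = 25.9781.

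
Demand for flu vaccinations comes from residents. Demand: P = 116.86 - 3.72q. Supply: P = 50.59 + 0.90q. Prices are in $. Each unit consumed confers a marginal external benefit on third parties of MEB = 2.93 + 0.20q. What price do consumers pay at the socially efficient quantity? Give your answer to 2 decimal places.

Social marginal benefit = demand + MEB = 119.79 - 3.52q.
Set SMB = MC: 119.79 - 3.52q = 50.59 + 0.90q → q* = 15.6561.
Consumer price on the demand curve at q*: 116.86 − 3.72×15.6561 = 58.6193.

P = $58.62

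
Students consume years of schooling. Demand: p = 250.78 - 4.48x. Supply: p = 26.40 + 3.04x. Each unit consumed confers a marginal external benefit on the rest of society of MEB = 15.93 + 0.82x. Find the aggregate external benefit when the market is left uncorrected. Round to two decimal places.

840.34

Market equilibrium (private): 26.40 + 3.04x = 250.78 - 4.48x → x_m = 29.8378.
Total external benefit = ∫₀^{x_m} (15.93 + 0.82x) dx = 15.93×29.8378 + ½×0.82×29.8378² = 840.3368.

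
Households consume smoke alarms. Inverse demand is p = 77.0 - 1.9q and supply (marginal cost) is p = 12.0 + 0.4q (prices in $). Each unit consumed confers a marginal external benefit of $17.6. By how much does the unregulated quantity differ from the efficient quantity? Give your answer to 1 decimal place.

Market equilibrium (private): 12.0 + 0.4q = 77.0 - 1.9q → q_m = 28.2609.
Social marginal benefit = demand + MEB = 94.6 - 1.9q.
Set SMB = MC: 94.6 - 1.9q = 12.0 + 0.4q → q* = 35.9130.
Gap = |28.2609 − 35.9130| = 7.6521.

7.7 units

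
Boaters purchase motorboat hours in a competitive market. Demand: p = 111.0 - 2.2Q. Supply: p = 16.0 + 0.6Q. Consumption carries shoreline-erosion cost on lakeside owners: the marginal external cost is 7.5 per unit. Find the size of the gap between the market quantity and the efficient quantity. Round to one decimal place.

2.7 units

Market equilibrium (private): 16.0 + 0.6Q = 111.0 - 2.2Q → Q_m = 33.9286.
Social marginal benefit = demand − MEC = 103.5 - 2.2Q.
Set SMB = MC: 103.5 - 2.2Q = 16.0 + 0.6Q → Q* = 31.2500.
Gap = |33.9286 − 31.2500| = 2.6786.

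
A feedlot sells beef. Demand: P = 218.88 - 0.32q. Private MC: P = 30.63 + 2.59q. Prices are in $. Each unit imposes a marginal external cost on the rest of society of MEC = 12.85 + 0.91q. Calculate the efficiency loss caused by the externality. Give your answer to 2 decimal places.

Market equilibrium (private): 30.63 + 2.59q = 218.88 - 0.32q → q_m = 64.6907.
Social marginal cost = private MC + MEC = 43.48 + 3.50q.
Set SMC = demand: 43.48 + 3.50q = 218.88 - 0.32q → q* = 45.9162.
The welfare-loss triangle has base |q_m − q*| and height MEC(q_m) (the vertical gap between SMC and demand is zero at q* and MEC at q_m).
DWL = ½ × 18.7745 × 71.7186 = 673.2404.

DWL = $673.24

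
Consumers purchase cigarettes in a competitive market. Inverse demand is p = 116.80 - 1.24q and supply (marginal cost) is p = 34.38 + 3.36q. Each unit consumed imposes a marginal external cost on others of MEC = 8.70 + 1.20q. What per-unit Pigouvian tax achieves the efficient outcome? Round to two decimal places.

tax = 23.95 per unit

Social marginal benefit = demand − MEC = 108.10 - 2.44q.
Set SMB = MC: 108.10 - 2.44q = 34.38 + 3.36q → q* = 12.7103.
The Pigouvian tax equals MEC at q*: 8.70 + 1.20×12.7103 = 23.9524.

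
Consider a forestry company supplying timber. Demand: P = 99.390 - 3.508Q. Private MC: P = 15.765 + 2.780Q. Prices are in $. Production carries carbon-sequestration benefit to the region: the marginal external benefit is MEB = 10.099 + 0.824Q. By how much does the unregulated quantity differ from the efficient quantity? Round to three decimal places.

Market equilibrium (private): 15.765 + 2.780Q = 99.390 - 3.508Q → Q_m = 13.2991.
Social marginal cost = private MC − MEB = 5.666 + 1.956Q.
Set SMC = demand: 5.666 + 1.956Q = 99.390 - 3.508Q → Q* = 17.1530.
Gap = |13.2991 − 17.1530| = 3.8539.

3.854 units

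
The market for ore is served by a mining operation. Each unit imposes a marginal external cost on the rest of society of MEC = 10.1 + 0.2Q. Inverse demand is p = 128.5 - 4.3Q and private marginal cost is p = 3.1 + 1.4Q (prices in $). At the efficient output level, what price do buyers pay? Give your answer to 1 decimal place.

Social marginal cost = private MC + MEC = 13.2 + 1.6Q.
Set SMC = demand: 13.2 + 1.6Q = 128.5 - 4.3Q → Q* = 19.5424.
Consumer price on the demand curve at Q*: 128.5 − 4.3×19.5424 = 44.4677.

P = $44.5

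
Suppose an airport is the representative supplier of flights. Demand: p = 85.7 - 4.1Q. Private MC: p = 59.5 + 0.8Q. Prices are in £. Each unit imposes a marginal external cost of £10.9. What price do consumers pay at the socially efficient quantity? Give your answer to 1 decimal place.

Social marginal cost = private MC + MEC = 70.4 + 0.8Q.
Set SMC = demand: 70.4 + 0.8Q = 85.7 - 4.1Q → Q* = 3.1224.
Consumer price on the demand curve at Q*: 85.7 − 4.1×3.1224 = 72.8982.

P = £72.9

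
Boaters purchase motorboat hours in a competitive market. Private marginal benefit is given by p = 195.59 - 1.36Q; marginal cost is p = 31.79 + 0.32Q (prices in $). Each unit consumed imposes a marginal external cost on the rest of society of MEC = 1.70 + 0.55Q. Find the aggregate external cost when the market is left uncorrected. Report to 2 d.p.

Market equilibrium (private): 31.79 + 0.32Q = 195.59 - 1.36Q → Q_m = 97.5000.
Total external cost = ∫₀^{Q_m} (1.70 + 0.55Q) dQ = 1.70×97.5000 + ½×0.55×97.5000² = 2779.9688.

$2779.97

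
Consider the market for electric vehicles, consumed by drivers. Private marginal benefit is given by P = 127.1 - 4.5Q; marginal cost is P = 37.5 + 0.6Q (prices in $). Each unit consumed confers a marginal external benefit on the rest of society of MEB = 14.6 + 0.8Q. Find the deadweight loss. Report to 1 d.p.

Market equilibrium (private): 37.5 + 0.6Q = 127.1 - 4.5Q → Q_m = 17.5686.
Social marginal benefit = demand + MEB = 141.7 - 3.7Q.
Set SMB = MC: 141.7 - 3.7Q = 37.5 + 0.6Q → Q* = 24.2326.
The welfare-loss triangle has base |Q_m − Q*| and height MEB(Q_m) (the vertical gap between SMB and MC is zero at Q* and MEB at Q_m).
DWL = ½ × 6.6640 × 28.6549 = 95.4781.

DWL = $95.5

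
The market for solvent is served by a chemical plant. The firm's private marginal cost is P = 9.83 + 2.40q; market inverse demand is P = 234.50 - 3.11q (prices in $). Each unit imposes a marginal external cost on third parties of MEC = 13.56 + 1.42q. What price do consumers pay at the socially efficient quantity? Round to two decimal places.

Social marginal cost = private MC + MEC = 23.39 + 3.82q.
Set SMC = demand: 23.39 + 3.82q = 234.50 - 3.11q → q* = 30.4632.
Consumer price on the demand curve at q*: 234.50 − 3.11×30.4632 = 139.7594.

P = $139.76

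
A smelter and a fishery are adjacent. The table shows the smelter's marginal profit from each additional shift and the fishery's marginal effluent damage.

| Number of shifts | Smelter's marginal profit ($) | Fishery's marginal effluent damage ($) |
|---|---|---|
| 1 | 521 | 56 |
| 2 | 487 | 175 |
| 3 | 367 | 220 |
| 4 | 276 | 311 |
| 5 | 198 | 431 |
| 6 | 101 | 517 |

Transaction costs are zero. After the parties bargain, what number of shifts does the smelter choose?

Bargaining reaches the level where marginal profit last exceeds marginal effluent damage.
That holds through level 3 (367 ≥ 220) but not at 4 (276 < 311).

3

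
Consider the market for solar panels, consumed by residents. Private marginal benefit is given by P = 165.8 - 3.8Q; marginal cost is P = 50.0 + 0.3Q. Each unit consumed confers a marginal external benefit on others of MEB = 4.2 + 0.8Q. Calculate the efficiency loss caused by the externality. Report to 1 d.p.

Market equilibrium (private): 50.0 + 0.3Q = 165.8 - 3.8Q → Q_m = 28.2439.
Social marginal benefit = demand + MEB = 170.0 - 3.0Q.
Set SMB = MC: 170.0 - 3.0Q = 50.0 + 0.3Q → Q* = 36.3636.
Height of the DWL triangle at Q_m is SMB(Q_m) − MC(Q_m) = MEB(Q_m) = 26.7951.
DWL = ½ × 8.1197 × 26.7951 = 108.7841.

DWL = 108.8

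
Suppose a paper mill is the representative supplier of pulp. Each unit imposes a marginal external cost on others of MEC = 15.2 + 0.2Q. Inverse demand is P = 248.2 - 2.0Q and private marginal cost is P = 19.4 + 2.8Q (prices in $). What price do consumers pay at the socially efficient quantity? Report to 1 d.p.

P = $162.8

Social marginal cost = private MC + MEC = 34.6 + 3.0Q.
Set SMC = demand: 34.6 + 3.0Q = 248.2 - 2.0Q → Q* = 42.7200.
Consumer price on the demand curve at Q*: 248.2 − 2.0×42.7200 = 162.7600.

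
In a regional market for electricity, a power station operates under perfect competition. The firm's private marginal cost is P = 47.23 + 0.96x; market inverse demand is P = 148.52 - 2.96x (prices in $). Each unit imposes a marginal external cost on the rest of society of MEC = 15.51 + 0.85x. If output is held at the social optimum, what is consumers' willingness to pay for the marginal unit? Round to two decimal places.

Social marginal cost = private MC + MEC = 62.74 + 1.81x.
Set SMC = demand: 62.74 + 1.81x = 148.52 - 2.96x → x* = 17.9832.
Consumer price on the demand curve at x*: 148.52 − 2.96×17.9832 = 95.2897.

P = $95.29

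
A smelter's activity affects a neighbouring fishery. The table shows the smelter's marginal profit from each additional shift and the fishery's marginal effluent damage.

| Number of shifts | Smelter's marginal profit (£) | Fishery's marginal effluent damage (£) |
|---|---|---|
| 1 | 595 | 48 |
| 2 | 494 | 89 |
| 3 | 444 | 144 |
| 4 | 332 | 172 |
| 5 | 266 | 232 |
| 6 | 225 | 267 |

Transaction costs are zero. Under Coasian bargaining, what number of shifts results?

Bargaining reaches the level where marginal profit last exceeds marginal effluent damage.
That holds through level 5 (266 ≥ 232) but not at 6 (225 < 267).

5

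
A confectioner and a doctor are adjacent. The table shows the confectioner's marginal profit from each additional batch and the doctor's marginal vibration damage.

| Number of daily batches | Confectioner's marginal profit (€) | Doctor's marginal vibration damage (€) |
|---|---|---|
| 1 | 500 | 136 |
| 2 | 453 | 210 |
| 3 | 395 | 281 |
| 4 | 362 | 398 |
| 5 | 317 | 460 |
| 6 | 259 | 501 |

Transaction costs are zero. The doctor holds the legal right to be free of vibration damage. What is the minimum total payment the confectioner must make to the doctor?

€627

Efficient level: marginal profit ≥ marginal vibration damage through level 3, so k* = 3.
With the doctor holding the right, the confectioner must at least compensate total damage at k*: 136 + 210 + 281 = 627.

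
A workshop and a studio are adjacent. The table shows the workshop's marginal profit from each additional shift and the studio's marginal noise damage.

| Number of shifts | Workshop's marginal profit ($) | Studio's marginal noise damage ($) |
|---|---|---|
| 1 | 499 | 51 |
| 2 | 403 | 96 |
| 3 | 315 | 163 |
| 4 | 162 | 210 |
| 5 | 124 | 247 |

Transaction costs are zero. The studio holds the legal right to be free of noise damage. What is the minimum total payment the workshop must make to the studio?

$310

Efficient level: marginal profit ≥ marginal noise damage through level 3, so k* = 3.
With the studio holding the right, the workshop must at least compensate total damage at k*: 51 + 96 + 163 = 310.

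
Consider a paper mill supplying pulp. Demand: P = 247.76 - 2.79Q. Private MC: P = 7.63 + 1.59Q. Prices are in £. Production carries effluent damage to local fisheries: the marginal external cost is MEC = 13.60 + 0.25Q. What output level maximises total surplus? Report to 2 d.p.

Q* = 48.93

Social marginal cost = private MC + MEC = 21.23 + 1.84Q.
Set SMC = demand: 21.23 + 1.84Q = 247.76 - 2.79Q → Q* = 48.9266.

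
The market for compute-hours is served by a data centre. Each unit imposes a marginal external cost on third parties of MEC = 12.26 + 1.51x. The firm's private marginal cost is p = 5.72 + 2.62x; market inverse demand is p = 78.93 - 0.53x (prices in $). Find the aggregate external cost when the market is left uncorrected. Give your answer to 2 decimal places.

$692.76

Market equilibrium (private): 5.72 + 2.62x = 78.93 - 0.53x → x_m = 23.2413.
Total external cost = ∫₀^{x_m} (12.26 + 1.51x) dx = 12.26×23.2413 + ½×1.51×23.2413² = 692.7576.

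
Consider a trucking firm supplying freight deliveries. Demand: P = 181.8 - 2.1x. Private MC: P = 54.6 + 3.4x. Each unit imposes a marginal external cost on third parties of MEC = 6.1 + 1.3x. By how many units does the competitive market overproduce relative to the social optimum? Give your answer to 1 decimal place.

5.3 units

Market equilibrium (private): 54.6 + 3.4x = 181.8 - 2.1x → x_m = 23.1273.
Social marginal cost = private MC + MEC = 60.7 + 4.7x.
Set SMC = demand: 60.7 + 4.7x = 181.8 - 2.1x → x* = 17.8088.
Gap = |23.1273 − 17.8088| = 5.3185.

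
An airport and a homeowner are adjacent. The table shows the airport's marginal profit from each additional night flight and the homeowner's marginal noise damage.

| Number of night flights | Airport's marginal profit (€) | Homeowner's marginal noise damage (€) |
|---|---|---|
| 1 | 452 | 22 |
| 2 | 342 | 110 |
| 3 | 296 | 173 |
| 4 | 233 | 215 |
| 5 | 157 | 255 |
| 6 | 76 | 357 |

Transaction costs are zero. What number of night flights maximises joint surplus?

Bargaining reaches the level where marginal profit last exceeds marginal noise damage.
That holds through level 4 (233 ≥ 215) but not at 5 (157 < 255).

4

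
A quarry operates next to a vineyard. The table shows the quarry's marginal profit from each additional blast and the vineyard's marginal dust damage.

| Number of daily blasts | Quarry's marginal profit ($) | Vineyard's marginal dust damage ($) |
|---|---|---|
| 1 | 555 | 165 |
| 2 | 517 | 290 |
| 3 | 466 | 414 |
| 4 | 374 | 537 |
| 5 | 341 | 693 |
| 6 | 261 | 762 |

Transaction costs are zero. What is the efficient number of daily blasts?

Bargaining reaches the level where marginal profit last exceeds marginal dust damage.
That holds through level 3 (466 ≥ 414) but not at 4 (374 < 537).

3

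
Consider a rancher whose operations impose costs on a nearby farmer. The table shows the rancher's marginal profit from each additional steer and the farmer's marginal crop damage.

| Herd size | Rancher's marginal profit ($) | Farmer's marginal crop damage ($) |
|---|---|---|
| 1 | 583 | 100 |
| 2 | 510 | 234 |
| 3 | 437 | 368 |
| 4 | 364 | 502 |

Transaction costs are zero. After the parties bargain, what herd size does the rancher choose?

Bargaining reaches the level where marginal profit last exceeds marginal crop damage.
That holds through level 3 (437 ≥ 368) but not at 4 (364 < 502).

3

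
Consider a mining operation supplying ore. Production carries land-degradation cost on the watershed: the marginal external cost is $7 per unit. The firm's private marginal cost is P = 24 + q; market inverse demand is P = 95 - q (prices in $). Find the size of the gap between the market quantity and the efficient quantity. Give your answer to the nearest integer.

Market equilibrium (private): 24 + q = 95 - q → q_m = 35.5000.
Social marginal cost = private MC + MEC = 31 + q.
Set SMC = demand: 31 + q = 95 - q → q* = 32.0000.
Gap = |35.5000 − 32.0000| = 3.5000.

4 units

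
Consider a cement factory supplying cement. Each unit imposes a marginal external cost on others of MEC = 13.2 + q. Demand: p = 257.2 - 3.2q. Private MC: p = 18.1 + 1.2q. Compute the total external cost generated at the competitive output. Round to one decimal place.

2193.8

Market equilibrium (private): 18.1 + 1.2q = 257.2 - 3.2q → q_m = 54.3409.
Total external cost = ∫₀^{q_m} (13.2 + 1.0q) dq = 13.2×54.3409 + ½×1.0×54.3409² = 2193.7666.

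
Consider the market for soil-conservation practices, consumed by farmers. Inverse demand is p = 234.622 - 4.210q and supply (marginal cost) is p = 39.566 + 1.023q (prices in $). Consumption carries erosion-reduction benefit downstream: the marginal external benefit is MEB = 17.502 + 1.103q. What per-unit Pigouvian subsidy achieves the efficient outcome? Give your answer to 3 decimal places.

subsidy = $74.270 per unit

Social marginal benefit = demand + MEB = 252.124 - 3.107q.
Set SMB = MC: 252.124 - 3.107q = 39.566 + 1.023q → q* = 51.4668.
The Pigouvian subsidy equals MEB at q*: 17.502 + 1.103×51.4668 = 74.2699.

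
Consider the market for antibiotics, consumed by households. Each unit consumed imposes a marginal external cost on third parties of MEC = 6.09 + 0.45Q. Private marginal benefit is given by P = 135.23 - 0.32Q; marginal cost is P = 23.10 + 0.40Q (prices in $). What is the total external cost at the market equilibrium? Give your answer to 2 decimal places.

Market equilibrium (private): 23.10 + 0.40Q = 135.23 - 0.32Q → Q_m = 155.7361.
Total external cost = ∫₀^{Q_m} (6.09 + 0.45Q) dQ = 6.09×155.7361 + ½×0.45×155.7361² = 6405.5227.

$6405.52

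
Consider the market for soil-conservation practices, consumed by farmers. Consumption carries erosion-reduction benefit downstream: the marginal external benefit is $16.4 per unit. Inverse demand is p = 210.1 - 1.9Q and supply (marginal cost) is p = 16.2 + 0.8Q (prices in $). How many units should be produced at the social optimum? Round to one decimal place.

Social marginal benefit = demand + MEB = 226.5 - 1.9Q.
Set SMB = MC: 226.5 - 1.9Q = 16.2 + 0.8Q → Q* = 77.8889.

Q* = 77.9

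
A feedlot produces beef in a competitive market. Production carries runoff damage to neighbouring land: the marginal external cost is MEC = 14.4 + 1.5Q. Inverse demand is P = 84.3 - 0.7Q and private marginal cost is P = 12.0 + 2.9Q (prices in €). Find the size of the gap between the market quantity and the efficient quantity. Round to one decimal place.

Market equilibrium (private): 12.0 + 2.9Q = 84.3 - 0.7Q → Q_m = 20.0833.
Social marginal cost = private MC + MEC = 26.4 + 4.4Q.
Set SMC = demand: 26.4 + 4.4Q = 84.3 - 0.7Q → Q* = 11.3529.
Gap = |20.0833 − 11.3529| = 8.7304.

8.7 units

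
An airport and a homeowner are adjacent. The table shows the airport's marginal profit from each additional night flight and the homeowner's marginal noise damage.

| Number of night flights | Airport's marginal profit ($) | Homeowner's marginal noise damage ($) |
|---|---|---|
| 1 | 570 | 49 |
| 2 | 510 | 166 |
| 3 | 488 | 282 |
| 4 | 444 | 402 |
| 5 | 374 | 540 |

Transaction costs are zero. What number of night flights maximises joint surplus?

Bargaining reaches the level where marginal profit last exceeds marginal noise damage.
That holds through level 4 (444 ≥ 402) but not at 5 (374 < 540).

4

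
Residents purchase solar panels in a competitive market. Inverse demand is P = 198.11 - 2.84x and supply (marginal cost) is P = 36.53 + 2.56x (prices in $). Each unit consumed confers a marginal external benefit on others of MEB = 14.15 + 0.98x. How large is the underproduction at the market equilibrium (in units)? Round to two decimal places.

9.84 units

Market equilibrium (private): 36.53 + 2.56x = 198.11 - 2.84x → x_m = 29.9222.
Social marginal benefit = demand + MEB = 212.26 - 1.86x.
Set SMB = MC: 212.26 - 1.86x = 36.53 + 2.56x → x* = 39.7579.
Gap = |29.9222 − 39.7579| = 9.8357.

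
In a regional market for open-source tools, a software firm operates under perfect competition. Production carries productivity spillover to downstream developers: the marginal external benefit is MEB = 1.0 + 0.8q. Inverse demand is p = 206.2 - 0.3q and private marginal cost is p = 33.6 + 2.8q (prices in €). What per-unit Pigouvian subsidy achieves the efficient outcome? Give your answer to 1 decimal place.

Social marginal cost = private MC − MEB = 32.6 + 2.0q.
Set SMC = demand: 32.6 + 2.0q = 206.2 - 0.3q → q* = 75.4783.
The Pigouvian subsidy equals MEB at q*: 1.0 + 0.8×75.4783 = 61.3826.

subsidy = €61.4 per unit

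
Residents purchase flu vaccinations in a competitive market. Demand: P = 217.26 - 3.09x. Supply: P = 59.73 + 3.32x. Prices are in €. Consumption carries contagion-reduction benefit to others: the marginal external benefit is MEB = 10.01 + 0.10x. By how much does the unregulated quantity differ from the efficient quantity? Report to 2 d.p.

1.98 units

Market equilibrium (private): 59.73 + 3.32x = 217.26 - 3.09x → x_m = 24.5757.
Social marginal benefit = demand + MEB = 227.27 - 2.99x.
Set SMB = MC: 227.27 - 2.99x = 59.73 + 3.32x → x* = 26.5515.
Gap = |24.5757 − 26.5515| = 1.9758.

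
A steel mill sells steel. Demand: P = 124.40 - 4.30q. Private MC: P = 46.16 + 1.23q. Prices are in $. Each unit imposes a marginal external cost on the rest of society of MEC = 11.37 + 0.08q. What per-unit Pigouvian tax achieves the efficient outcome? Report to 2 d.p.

tax = $12.32 per unit

Social marginal cost = private MC + MEC = 57.53 + 1.31q.
Set SMC = demand: 57.53 + 1.31q = 124.40 - 4.30q → q* = 11.9198.
The Pigouvian tax equals MEC at q*: 11.37 + 0.08×11.9198 = 12.3236.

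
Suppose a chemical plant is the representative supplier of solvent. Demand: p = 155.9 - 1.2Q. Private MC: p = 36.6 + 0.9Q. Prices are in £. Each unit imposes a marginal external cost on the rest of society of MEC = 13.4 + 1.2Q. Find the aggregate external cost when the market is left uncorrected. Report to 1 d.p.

£2697.6

Market equilibrium (private): 36.6 + 0.9Q = 155.9 - 1.2Q → Q_m = 56.8095.
Total external cost = ∫₀^{Q_m} (13.4 + 1.2Q) dQ = 13.4×56.8095 + ½×1.2×56.8095² = 2697.6389.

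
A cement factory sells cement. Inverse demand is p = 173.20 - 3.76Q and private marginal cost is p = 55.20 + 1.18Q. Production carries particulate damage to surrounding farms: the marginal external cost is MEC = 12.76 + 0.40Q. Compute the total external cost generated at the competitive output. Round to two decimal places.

Market equilibrium (private): 55.20 + 1.18Q = 173.20 - 3.76Q → Q_m = 23.8866.
Total external cost = ∫₀^{Q_m} (12.76 + 0.40Q) dQ = 12.76×23.8866 + ½×0.40×23.8866² = 418.9069.

418.91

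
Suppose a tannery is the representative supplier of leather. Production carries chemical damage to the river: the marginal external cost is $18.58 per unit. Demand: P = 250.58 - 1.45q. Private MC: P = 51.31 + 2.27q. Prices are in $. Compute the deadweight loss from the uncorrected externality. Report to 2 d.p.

DWL = $46.40

Market equilibrium (private): 51.31 + 2.27q = 250.58 - 1.45q → q_m = 53.5672.
Social marginal cost = private MC + MEC = 69.89 + 2.27q.
Set SMC = demand: 69.89 + 2.27q = 250.58 - 1.45q → q* = 48.5726.
The loss is the area between SMC and demand from q* to q_m; with linear curves that's a triangle of height MEC(q_m).
DWL = ½ × 4.9946 × 18.5800 = 46.3998.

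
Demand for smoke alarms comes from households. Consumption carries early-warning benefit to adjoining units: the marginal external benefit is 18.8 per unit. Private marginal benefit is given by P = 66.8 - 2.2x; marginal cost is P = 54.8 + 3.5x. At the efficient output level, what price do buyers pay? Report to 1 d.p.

Social marginal benefit = demand + MEB = 85.6 - 2.2x.
Set SMB = MC: 85.6 - 2.2x = 54.8 + 3.5x → x* = 5.4035.
Consumer price on the demand curve at x*: 66.8 − 2.2×5.4035 = 54.9123.

P = 54.9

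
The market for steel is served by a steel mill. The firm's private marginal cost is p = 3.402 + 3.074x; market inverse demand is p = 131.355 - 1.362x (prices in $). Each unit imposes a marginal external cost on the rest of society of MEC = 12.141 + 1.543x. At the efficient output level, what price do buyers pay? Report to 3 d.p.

Social marginal cost = private MC + MEC = 15.543 + 4.617x.
Set SMC = demand: 15.543 + 4.617x = 131.355 - 1.362x → x* = 19.3698.
Consumer price on the demand curve at x*: 131.355 − 1.362×19.3698 = 104.9733.

P = $104.973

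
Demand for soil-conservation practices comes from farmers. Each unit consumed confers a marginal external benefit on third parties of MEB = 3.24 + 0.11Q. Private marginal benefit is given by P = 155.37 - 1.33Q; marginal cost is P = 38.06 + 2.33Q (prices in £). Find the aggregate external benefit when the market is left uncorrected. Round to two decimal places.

£160.35

Market equilibrium (private): 38.06 + 2.33Q = 155.37 - 1.33Q → Q_m = 32.0519.
Total external benefit = ∫₀^{Q_m} (3.24 + 0.11Q) dQ = 3.24×32.0519 + ½×0.11×32.0519² = 160.3510.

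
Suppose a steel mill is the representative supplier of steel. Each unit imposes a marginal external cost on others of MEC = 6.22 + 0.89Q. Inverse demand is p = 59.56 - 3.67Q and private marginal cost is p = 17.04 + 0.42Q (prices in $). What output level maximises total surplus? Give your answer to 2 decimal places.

Q* = 7.29

Social marginal cost = private MC + MEC = 23.26 + 1.31Q.
Set SMC = demand: 23.26 + 1.31Q = 59.56 - 3.67Q → Q* = 7.2892.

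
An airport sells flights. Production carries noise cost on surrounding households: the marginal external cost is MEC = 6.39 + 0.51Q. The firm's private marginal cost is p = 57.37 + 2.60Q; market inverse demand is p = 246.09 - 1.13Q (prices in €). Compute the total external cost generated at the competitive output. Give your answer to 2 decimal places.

€976.07

Market equilibrium (private): 57.37 + 2.60Q = 246.09 - 1.13Q → Q_m = 50.5952.
Total external cost = ∫₀^{Q_m} (6.39 + 0.51Q) dQ = 6.39×50.5952 + ½×0.51×50.5952² = 976.0713.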